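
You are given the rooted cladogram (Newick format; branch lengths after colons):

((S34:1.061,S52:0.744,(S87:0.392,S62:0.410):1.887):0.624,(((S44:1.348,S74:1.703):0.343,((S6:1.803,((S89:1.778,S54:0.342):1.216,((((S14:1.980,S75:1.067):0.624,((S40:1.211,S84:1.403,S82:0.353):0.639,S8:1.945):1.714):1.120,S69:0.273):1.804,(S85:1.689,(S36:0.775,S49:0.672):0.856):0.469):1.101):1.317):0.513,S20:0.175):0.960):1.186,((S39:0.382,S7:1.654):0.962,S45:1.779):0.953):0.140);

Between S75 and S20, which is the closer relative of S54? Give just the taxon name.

S75

The MRCA of S54 and S75 subtends ((S89,S54),((((S14,S75),((S40,S84,S82),S8)),S69),(S85,(S36,S49)))) (12 taxa).
The MRCA of S54 and S20 subtends ((S6,((S89,S54),((((S14,S75),((S40,S84,S82),S8)),S69),(S85,(S36,S49))))),S20) (14 taxa).
The first is nested inside the second, so S54 shares a more recent common ancestor with S75.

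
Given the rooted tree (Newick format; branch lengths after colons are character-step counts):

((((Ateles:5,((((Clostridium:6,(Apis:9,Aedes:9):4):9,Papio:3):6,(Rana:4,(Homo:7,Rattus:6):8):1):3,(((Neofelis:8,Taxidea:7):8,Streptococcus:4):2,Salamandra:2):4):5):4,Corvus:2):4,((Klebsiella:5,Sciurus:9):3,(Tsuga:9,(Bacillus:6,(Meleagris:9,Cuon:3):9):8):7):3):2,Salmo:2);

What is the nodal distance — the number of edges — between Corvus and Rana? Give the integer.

6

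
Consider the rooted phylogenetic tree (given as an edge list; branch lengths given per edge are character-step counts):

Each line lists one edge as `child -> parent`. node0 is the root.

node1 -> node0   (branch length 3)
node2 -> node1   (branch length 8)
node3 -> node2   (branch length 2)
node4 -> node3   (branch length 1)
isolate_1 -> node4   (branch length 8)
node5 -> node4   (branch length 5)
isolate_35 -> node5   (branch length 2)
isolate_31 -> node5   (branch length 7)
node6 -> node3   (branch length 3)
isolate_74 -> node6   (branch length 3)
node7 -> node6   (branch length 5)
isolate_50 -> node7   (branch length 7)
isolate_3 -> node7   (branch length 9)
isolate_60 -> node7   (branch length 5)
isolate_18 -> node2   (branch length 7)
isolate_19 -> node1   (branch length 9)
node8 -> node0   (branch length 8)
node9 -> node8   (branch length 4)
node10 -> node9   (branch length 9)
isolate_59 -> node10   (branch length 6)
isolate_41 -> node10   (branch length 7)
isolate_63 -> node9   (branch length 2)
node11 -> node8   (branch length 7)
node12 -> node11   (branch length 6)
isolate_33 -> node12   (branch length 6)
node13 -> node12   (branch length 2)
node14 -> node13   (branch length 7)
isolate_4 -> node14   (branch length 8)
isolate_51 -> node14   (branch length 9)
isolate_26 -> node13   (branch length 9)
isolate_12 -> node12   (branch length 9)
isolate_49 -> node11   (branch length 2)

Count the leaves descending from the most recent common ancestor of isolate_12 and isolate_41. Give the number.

9

The MRCA of isolate_12 and isolate_41 is the node subtending (((isolate_59,isolate_41),isolate_63),((isolate_33,((isolate_4,isolate_51),isolate_26),isolate_12),isolate_49)).
That clade contains 9 terminal taxa: isolate_12, isolate_26, isolate_33, isolate_4, isolate_41, isolate_49, isolate_51, isolate_59, isolate_63.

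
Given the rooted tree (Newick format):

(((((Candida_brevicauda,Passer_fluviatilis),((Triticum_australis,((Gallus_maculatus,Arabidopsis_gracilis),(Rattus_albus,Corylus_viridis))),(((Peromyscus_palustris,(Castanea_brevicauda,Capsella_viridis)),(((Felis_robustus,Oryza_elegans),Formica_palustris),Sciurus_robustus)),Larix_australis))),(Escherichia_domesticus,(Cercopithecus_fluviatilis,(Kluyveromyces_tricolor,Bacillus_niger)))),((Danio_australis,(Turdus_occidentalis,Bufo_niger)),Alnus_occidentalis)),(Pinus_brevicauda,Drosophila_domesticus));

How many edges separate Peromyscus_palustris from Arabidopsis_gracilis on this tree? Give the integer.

8

The MRCA of Peromyscus_palustris and Arabidopsis_gracilis is the node subtending ((Triticum_australis,((Gallus_maculatus,Arabidopsis_gracilis),(Rattus_albus,Corylus_viridis))),(((Peromyscus_palustris,(Castanea_brevicauda,Capsella_viridis)),(((Felis_robustus,Oryza_elegans),Formica_palustris),Sciurus_robustus)),Larix_australis)).
From Peromyscus_palustris up to that node: 4 branches. From Arabidopsis_gracilis up to the same node: 4 branches. Total: 4 + 4 = 8.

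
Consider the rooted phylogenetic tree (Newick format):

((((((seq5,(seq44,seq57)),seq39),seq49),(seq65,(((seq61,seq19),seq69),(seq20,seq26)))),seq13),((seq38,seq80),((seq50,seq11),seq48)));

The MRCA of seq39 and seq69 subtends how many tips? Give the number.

The MRCA of seq39 and seq69 is the node subtending ((((seq5,(seq44,seq57)),seq39),seq49),(seq65,(((seq61,seq19),seq69),(seq20,seq26)))).
That clade contains 11 terminal taxa: seq19, seq20, seq26, seq39, seq44, seq49, seq5, seq57, seq61, seq65, seq69.

11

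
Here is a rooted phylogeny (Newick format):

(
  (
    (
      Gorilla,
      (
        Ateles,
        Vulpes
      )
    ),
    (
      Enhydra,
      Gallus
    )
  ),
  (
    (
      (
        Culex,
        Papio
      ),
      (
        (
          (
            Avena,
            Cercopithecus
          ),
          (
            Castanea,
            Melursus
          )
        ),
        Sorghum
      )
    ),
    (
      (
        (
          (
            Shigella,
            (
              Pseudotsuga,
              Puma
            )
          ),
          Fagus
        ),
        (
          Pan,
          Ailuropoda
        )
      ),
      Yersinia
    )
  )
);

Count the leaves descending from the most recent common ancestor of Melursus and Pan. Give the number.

The MRCA of Melursus and Pan is the node subtending (((Culex,Papio),(((Avena,Cercopithecus),(Castanea,Melursus)),Sorghum)),((((Shigella,(Pseudotsuga,Puma)),Fagus),(Pan,Ailuropoda)),Yersinia)).
That clade contains 14 terminal taxa: Ailuropoda, Avena, Castanea, Cercopithecus, Culex, Fagus, Melursus, Pan, Papio, Pseudotsuga, Puma, Shigella, Sorghum, Yersinia.

14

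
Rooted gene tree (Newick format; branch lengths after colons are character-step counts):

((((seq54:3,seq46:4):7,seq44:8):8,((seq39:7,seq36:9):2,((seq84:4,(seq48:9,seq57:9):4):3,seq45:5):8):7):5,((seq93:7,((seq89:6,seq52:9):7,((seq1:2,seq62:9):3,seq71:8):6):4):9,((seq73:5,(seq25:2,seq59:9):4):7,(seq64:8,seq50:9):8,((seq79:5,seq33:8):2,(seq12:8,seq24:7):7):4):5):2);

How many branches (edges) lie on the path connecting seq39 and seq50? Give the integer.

The MRCA of seq39 and seq50 is the root of the tree.
From seq39 up to that node: 4 branches. From seq50 up to the same node: 4 branches. Total: 4 + 4 = 8.

8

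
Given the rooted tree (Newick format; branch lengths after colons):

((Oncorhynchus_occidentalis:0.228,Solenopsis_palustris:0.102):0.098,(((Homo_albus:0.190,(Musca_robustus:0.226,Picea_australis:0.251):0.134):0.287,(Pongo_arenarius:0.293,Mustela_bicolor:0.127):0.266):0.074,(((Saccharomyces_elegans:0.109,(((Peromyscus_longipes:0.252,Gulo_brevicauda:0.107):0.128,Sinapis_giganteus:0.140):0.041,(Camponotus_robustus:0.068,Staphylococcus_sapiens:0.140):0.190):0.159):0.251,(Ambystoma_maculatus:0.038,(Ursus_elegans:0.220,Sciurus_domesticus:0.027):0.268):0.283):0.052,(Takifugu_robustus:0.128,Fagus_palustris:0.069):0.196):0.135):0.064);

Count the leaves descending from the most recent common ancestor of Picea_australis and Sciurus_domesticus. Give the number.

16

The MRCA of Picea_australis and Sciurus_domesticus is the node subtending (((Homo_albus,(Musca_robustus,Picea_australis)),(Pongo_arenarius,Mustela_bicolor)),(((Saccharomyces_elegans,(((Peromyscus_longipes,Gulo_brevicauda),Sinapis_giganteus),(Camponotus_robustus,Staphylococcus_sapiens))),(Ambystoma_maculatus,(Ursus_elegans,Sciurus_domesticus))),(Takifugu_robustus,Fagus_palustris))).
That clade contains 16 terminal taxa: Ambystoma_maculatus, Camponotus_robustus, Fagus_palustris, Gulo_brevicauda, Homo_albus, Musca_robustus, Mustela_bicolor, Peromyscus_longipes, Picea_australis, Pongo_arenarius, Saccharomyces_elegans, Sciurus_domesticus, Sinapis_giganteus, Staphylococcus_sapiens, Takifugu_robustus, Ursus_elegans.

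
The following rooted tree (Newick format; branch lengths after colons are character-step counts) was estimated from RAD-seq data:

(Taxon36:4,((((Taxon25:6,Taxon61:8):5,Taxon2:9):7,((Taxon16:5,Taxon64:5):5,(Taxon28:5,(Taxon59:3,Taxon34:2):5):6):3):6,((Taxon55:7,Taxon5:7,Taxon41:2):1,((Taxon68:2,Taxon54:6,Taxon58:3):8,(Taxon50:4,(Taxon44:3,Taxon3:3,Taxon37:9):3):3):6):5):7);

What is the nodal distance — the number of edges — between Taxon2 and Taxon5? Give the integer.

The MRCA of Taxon2 and Taxon5 is the node subtending ((((Taxon25,Taxon61),Taxon2),((Taxon16,Taxon64),(Taxon28,(Taxon59,Taxon34)))),((Taxon55,Taxon5,Taxon41),((Taxon68,Taxon54,Taxon58),(Taxon50,(Taxon44,Taxon3,Taxon37))))).
From Taxon2 up to that node: 3 branches. From Taxon5 up to the same node: 3 branches. Total: 3 + 3 = 6.

6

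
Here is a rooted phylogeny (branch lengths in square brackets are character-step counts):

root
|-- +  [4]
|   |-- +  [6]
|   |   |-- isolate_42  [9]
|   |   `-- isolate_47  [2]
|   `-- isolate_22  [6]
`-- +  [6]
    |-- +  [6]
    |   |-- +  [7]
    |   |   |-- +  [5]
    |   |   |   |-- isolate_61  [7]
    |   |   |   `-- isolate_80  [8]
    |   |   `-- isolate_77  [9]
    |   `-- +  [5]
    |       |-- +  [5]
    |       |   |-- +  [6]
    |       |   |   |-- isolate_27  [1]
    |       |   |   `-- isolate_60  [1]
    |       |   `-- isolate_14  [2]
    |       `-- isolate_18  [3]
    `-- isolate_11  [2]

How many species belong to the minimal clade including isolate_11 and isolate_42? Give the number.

The MRCA of isolate_11 and isolate_42 is the root, so the clade is the entire tree.
That clade contains 11 terminal taxa: isolate_11, isolate_14, isolate_18, isolate_22, isolate_27, isolate_42, isolate_47, isolate_60, isolate_61, isolate_77, isolate_80.

11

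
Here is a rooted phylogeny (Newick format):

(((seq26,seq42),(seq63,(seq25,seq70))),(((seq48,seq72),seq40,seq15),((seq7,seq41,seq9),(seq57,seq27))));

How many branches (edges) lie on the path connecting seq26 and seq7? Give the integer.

7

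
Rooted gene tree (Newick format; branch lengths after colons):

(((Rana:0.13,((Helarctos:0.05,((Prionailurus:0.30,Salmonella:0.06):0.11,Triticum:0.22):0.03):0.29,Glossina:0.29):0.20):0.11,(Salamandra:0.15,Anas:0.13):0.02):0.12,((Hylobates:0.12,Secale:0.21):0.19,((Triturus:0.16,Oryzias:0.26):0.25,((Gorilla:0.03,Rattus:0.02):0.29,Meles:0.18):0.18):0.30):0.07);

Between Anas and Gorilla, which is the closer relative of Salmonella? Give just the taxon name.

Anas

The MRCA of Salmonella and Anas subtends ((Rana,((Helarctos,((Prionailurus,Salmonella),Triticum)),Glossina)),(Salamandra,Anas)) (8 taxa).
The MRCA of Salmonella and Gorilla is the root, subtending the entire tree (15 taxa).
The first is nested inside the second, so Salmonella shares a more recent common ancestor with Anas.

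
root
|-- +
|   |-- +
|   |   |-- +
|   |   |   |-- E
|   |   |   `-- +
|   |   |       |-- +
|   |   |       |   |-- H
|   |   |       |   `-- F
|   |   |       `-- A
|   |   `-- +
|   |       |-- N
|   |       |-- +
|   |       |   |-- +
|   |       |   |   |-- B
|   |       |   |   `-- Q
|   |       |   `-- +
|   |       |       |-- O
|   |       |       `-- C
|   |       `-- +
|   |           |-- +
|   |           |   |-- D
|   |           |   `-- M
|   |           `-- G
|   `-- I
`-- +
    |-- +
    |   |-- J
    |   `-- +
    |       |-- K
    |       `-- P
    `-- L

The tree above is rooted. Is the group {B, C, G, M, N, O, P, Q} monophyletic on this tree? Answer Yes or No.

No

The MRCA of the listed taxa is the root, so the smallest clade containing them is the whole tree.
That clade also contains A, D, E, F, H, I, J, K, L, which are not in the proposed group, so the group is not monophyletic.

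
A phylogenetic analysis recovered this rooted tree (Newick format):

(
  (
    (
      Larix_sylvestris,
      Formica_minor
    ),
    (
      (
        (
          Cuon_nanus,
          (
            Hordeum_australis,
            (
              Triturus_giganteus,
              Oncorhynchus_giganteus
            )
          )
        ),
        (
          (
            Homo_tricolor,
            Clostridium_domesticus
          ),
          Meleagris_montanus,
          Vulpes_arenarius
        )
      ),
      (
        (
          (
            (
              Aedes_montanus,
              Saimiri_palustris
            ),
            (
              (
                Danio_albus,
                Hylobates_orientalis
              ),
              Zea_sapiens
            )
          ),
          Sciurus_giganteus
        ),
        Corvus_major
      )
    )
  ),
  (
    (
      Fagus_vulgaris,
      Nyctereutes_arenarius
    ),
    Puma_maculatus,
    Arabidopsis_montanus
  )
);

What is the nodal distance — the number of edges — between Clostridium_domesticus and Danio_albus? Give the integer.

10

The MRCA of Clostridium_domesticus and Danio_albus is the node subtending (((Cuon_nanus,(Hordeum_australis,(Triturus_giganteus,Oncorhynchus_giganteus))),((Homo_tricolor,Clostridium_domesticus),Meleagris_montanus,Vulpes_arenarius)),((((Aedes_montanus,Saimiri_palustris),((Danio_albus,Hylobates_orientalis),Zea_sapiens)),Sciurus_giganteus),Corvus_major)).
From Clostridium_domesticus up to that node: 4 branches. From Danio_albus up to the same node: 6 branches. Total: 4 + 6 = 10.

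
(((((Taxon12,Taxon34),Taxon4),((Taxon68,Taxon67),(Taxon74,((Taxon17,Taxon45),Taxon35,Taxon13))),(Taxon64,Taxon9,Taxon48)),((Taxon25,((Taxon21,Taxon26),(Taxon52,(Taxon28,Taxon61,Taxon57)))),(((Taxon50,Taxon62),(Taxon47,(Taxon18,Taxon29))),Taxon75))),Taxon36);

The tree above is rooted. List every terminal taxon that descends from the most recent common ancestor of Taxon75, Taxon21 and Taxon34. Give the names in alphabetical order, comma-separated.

Taxon12, Taxon13, Taxon17, Taxon18, Taxon21, Taxon25, Taxon26, Taxon28, Taxon29, Taxon34, Taxon35, Taxon4, Taxon45, Taxon47, Taxon48, Taxon50, Taxon52, Taxon57, Taxon61, Taxon62, Taxon64, Taxon67, Taxon68, Taxon74, Taxon75, Taxon9

Tracing Taxon75: it sits inside (((Taxon50,Taxon62),(Taxon47,(Taxon18,Taxon29))),Taxon75).
Tracing Taxon21: it sits inside (Taxon21,Taxon26).
Tracing Taxon34: it sits inside (Taxon12,Taxon34).
The smallest clade enclosing all 3 is ((((Taxon12,Taxon34),Taxon4),((Taxon68,Taxon67),(Taxon74,((Taxon17,Taxon45),Taxon35,Taxon13))),(Taxon64,Taxon9,Taxon48)),((Taxon25,((Taxon21,Taxon26),(Taxon52,(Taxon28,Taxon61,Taxon57)))),(((Taxon50,Taxon62),(Taxon47,(Taxon18,Taxon29))),Taxon75))); the answer is its 26 terminal taxa in alphabetical order.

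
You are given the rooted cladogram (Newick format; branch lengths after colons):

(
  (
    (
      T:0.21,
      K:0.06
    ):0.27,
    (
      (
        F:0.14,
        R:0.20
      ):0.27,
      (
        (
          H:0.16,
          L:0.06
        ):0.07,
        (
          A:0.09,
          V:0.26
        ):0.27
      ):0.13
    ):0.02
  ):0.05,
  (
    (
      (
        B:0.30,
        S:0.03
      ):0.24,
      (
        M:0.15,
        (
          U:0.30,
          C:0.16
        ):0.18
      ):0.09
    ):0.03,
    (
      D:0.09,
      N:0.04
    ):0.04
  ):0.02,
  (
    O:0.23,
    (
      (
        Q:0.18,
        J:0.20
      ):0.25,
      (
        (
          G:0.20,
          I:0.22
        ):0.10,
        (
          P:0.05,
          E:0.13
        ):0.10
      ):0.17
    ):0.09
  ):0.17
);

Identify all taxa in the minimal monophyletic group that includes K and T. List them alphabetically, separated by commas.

Tracing K: it sits inside (T,K).
Tracing T: it sits inside (T,K).
The smallest clade enclosing both is (T,K); the answer is its 2 terminal taxa in alphabetical order.

K, T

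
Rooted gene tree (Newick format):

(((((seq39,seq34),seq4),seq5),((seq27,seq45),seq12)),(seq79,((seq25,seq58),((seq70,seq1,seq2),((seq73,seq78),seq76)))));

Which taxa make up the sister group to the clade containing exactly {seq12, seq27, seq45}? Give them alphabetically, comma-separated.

seq34, seq39, seq4, seq5

The clade containing exactly {seq12, seq27, seq45} attaches to the tree at the node subtending ((((seq39,seq34),seq4),seq5),((seq27,seq45),seq12)).
The other lineage descending from that same node — the sister group — is (((seq39,seq34),seq4),seq5); its 4 tips in alphabetical order are the answer.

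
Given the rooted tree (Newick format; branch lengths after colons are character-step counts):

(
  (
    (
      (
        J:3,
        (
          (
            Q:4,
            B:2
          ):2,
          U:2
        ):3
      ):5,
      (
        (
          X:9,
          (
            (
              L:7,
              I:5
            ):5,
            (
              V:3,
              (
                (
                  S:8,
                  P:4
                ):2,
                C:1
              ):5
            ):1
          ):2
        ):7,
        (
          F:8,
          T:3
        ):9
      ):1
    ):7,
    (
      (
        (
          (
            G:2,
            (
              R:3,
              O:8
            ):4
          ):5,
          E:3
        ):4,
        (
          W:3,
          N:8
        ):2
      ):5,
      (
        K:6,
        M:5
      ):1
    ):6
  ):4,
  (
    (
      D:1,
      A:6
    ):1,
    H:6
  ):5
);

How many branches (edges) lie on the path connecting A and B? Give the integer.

9

The MRCA of A and B is the root of the tree.
From A up to that node: 3 branches. From B up to the same node: 6 branches. Total: 3 + 6 = 9.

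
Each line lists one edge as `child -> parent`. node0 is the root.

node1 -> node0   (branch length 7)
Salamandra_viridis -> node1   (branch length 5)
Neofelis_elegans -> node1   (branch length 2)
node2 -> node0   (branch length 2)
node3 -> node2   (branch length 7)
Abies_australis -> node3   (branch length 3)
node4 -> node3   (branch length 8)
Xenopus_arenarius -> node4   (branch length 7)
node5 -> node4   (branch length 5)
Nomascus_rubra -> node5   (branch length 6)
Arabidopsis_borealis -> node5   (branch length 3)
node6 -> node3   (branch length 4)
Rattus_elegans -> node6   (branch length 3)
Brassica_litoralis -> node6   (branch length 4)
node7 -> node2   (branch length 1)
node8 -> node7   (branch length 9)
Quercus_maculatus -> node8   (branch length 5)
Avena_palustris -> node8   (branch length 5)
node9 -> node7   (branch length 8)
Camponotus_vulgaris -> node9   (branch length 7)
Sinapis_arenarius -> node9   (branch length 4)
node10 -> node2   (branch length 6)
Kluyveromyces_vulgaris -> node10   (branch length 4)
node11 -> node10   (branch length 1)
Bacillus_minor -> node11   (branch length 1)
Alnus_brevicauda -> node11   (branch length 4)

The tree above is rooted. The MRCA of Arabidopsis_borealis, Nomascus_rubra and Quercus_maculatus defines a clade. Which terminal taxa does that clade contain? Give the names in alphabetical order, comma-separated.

Abies_australis, Alnus_brevicauda, Arabidopsis_borealis, Avena_palustris, Bacillus_minor, Brassica_litoralis, Camponotus_vulgaris, Kluyveromyces_vulgaris, Nomascus_rubra, Quercus_maculatus, Rattus_elegans, Sinapis_arenarius, Xenopus_arenarius

Tracing Arabidopsis_borealis: it sits inside (Nomascus_rubra,Arabidopsis_borealis).
Tracing Nomascus_rubra: it sits inside (Nomascus_rubra,Arabidopsis_borealis).
Tracing Quercus_maculatus: it sits inside (Quercus_maculatus,Avena_palustris).
The smallest clade enclosing all 3 is ((Abies_australis,(Xenopus_arenarius,(Nomascus_rubra,Arabidopsis_borealis)),(Rattus_elegans,Brassica_litoralis)),((Quercus_maculatus,Avena_palustris),(Camponotus_vulgaris,Sinapis_arenarius)),(Kluyveromyces_vulgaris,(Bacillus_minor,Alnus_brevicauda))); the answer is its 13 terminal taxa in alphabetical order.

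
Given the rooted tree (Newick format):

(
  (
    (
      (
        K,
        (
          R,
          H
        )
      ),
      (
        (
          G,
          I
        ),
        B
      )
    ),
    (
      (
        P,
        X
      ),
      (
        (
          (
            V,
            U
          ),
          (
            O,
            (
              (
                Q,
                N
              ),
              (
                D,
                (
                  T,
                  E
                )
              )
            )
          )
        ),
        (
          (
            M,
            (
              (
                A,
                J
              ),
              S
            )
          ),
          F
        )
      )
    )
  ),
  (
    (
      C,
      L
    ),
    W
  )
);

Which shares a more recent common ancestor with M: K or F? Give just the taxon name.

The MRCA of M and F subtends ((M,((A,J),S)),F) (5 taxa).
The MRCA of M and K subtends (((K,(R,H)),((G,I),B)),((P,X),(((V,U),(O,((Q,N),(D,(T,E))))),((M,((A,J),S)),F)))) (21 taxa).
The first is nested inside the second, so M shares a more recent common ancestor with F.

F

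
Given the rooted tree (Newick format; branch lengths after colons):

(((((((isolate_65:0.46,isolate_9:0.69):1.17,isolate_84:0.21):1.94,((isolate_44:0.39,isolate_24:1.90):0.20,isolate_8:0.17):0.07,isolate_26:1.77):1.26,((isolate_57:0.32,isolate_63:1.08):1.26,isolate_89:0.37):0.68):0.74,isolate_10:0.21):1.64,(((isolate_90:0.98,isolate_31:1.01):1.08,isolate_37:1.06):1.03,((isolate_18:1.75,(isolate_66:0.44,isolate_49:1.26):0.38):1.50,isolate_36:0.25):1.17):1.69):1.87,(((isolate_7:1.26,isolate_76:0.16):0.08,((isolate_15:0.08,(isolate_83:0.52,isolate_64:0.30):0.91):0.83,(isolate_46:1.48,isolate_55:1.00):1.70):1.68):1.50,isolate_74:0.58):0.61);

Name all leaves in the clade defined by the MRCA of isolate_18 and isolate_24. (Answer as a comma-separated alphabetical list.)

isolate_10, isolate_18, isolate_24, isolate_26, isolate_31, isolate_36, isolate_37, isolate_44, isolate_49, isolate_57, isolate_63, isolate_65, isolate_66, isolate_8, isolate_84, isolate_89, isolate_9, isolate_90

Tracing isolate_18: it sits inside (isolate_18,(isolate_66,isolate_49)).
Tracing isolate_24: it sits inside (isolate_44,isolate_24).
The smallest clade enclosing both is ((((((isolate_65,isolate_9),isolate_84),((isolate_44,isolate_24),isolate_8),isolate_26),((isolate_57,isolate_63),isolate_89)),isolate_10),(((isolate_90,isolate_31),isolate_37),((isolate_18,(isolate_66,isolate_49)),isolate_36))); the answer is its 18 terminal taxa in alphabetical order.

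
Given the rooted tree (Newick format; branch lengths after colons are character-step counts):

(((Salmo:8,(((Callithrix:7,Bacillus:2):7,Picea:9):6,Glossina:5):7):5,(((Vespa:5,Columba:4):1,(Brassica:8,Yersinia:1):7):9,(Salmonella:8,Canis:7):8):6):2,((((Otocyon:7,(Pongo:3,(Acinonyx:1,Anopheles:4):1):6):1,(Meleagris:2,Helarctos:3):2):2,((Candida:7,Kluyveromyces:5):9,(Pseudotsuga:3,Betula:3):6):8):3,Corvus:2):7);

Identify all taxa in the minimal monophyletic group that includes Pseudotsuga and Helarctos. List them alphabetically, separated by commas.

Acinonyx, Anopheles, Betula, Candida, Helarctos, Kluyveromyces, Meleagris, Otocyon, Pongo, Pseudotsuga

Tracing Pseudotsuga: it sits inside (Pseudotsuga,Betula).
Tracing Helarctos: it sits inside (Meleagris,Helarctos).
The smallest clade enclosing both is (((Otocyon,(Pongo,(Acinonyx,Anopheles))),(Meleagris,Helarctos)),((Candida,Kluyveromyces),(Pseudotsuga,Betula))); the answer is its 10 terminal taxa in alphabetical order.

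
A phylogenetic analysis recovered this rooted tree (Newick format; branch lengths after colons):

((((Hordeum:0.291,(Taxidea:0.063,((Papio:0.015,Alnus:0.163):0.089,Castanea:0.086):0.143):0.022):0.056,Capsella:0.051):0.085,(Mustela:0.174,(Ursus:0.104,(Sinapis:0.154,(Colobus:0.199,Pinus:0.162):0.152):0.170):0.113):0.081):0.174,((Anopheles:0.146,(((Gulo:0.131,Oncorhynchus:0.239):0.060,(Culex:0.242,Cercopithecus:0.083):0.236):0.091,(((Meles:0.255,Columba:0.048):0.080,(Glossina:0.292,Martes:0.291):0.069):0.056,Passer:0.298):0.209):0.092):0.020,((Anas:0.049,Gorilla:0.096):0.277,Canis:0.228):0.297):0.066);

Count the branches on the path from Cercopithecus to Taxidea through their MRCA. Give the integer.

The MRCA of Cercopithecus and Taxidea is the root of the tree.
From Cercopithecus up to that node: 6 branches. From Taxidea up to the same node: 5 branches. Total: 6 + 5 = 11.

11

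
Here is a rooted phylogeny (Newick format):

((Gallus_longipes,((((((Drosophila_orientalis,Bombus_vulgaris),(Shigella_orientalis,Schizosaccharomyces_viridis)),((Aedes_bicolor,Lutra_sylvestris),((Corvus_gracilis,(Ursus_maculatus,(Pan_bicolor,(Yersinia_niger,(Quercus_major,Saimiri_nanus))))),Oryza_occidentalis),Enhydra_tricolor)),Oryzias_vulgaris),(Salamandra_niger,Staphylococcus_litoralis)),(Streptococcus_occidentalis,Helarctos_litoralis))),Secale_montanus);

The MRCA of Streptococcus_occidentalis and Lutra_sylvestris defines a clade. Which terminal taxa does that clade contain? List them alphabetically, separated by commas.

Aedes_bicolor, Bombus_vulgaris, Corvus_gracilis, Drosophila_orientalis, Enhydra_tricolor, Helarctos_litoralis, Lutra_sylvestris, Oryza_occidentalis, Oryzias_vulgaris, Pan_bicolor, Quercus_major, Saimiri_nanus, Salamandra_niger, Schizosaccharomyces_viridis, Shigella_orientalis, Staphylococcus_litoralis, Streptococcus_occidentalis, Ursus_maculatus, Yersinia_niger

Tracing Streptococcus_occidentalis: it sits inside (Streptococcus_occidentalis,Helarctos_litoralis).
Tracing Lutra_sylvestris: it sits inside (Aedes_bicolor,Lutra_sylvestris).
The smallest clade enclosing both is ((((((Drosophila_orientalis,Bombus_vulgaris),(Shigella_orientalis,Schizosaccharomyces_viridis)),((Aedes_bicolor,Lutra_sylvestris),((Corvus_gracilis,(Ursus_maculatus,(Pan_bicolor,(Yersinia_niger,(Quercus_major,Saimiri_nanus))))),Oryza_occidentalis),Enhydra_tricolor)),Oryzias_vulgaris),(Salamandra_niger,Staphylococcus_litoralis)),(Streptococcus_occidentalis,Helarctos_litoralis)); the answer is its 19 terminal taxa in alphabetical order.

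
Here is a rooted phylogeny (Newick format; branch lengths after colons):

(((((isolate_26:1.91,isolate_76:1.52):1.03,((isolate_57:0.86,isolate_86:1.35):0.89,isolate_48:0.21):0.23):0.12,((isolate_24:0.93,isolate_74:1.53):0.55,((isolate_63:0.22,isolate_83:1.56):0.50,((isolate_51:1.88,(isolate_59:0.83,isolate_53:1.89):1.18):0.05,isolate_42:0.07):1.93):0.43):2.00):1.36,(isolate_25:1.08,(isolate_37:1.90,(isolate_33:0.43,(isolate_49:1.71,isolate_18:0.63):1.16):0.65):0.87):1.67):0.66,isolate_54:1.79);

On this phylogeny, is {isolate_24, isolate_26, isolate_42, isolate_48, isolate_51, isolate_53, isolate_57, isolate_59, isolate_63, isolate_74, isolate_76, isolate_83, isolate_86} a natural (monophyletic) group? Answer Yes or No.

The most recent common ancestor of these taxa subtends (((isolate_26,isolate_76),((isolate_57,isolate_86),isolate_48)),((isolate_24,isolate_74),((isolate_63,isolate_83),((isolate_51,(isolate_59,isolate_53)),isolate_42)))).
That clade has exactly 13 tips — every listed taxon and nothing else — so the group is monophyletic.

Yes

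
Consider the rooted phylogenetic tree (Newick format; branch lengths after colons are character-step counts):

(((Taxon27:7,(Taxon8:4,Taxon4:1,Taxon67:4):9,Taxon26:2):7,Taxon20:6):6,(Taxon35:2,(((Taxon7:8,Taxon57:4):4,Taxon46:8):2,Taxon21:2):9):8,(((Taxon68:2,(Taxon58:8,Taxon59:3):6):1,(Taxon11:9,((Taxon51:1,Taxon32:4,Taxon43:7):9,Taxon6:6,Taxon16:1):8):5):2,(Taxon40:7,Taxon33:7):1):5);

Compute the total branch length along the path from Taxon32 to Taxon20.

45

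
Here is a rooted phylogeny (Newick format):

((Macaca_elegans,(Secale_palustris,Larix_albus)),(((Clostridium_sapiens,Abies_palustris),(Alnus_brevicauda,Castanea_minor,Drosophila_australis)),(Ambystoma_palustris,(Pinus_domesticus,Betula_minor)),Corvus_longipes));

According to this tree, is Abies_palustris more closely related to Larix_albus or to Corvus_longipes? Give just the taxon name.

Corvus_longipes

The MRCA of Abies_palustris and Corvus_longipes subtends (((Clostridium_sapiens,Abies_palustris),(Alnus_brevicauda,Castanea_minor,Drosophila_australis)),(Ambystoma_palustris,(Pinus_domesticus,Betula_minor)),Corvus_longipes) (9 taxa).
The MRCA of Abies_palustris and Larix_albus is the root, subtending the entire tree (12 taxa).
The first is nested inside the second, so Abies_palustris shares a more recent common ancestor with Corvus_longipes.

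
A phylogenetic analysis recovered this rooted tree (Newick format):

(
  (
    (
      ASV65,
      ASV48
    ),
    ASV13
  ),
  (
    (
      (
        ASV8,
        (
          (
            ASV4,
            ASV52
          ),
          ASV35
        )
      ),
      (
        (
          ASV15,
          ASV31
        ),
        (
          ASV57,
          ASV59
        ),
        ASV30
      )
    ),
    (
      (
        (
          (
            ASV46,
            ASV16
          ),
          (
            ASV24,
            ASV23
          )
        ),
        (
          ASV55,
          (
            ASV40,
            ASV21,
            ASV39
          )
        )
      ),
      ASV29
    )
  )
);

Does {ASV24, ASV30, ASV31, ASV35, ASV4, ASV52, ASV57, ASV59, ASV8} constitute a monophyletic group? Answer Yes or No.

The MRCA of the listed taxa subtends (((ASV8,((ASV4,ASV52),ASV35)),((ASV15,ASV31),(ASV57,ASV59),ASV30)),((((ASV46,ASV16),(ASV24,ASV23)),(ASV55,(ASV40,ASV21,ASV39))),ASV29)).
That clade also contains ASV15, ASV16, ASV21, ASV23, ASV29, ASV39, ASV40, ASV46, ASV55, which are not in the proposed group, so the group is not monophyletic.

No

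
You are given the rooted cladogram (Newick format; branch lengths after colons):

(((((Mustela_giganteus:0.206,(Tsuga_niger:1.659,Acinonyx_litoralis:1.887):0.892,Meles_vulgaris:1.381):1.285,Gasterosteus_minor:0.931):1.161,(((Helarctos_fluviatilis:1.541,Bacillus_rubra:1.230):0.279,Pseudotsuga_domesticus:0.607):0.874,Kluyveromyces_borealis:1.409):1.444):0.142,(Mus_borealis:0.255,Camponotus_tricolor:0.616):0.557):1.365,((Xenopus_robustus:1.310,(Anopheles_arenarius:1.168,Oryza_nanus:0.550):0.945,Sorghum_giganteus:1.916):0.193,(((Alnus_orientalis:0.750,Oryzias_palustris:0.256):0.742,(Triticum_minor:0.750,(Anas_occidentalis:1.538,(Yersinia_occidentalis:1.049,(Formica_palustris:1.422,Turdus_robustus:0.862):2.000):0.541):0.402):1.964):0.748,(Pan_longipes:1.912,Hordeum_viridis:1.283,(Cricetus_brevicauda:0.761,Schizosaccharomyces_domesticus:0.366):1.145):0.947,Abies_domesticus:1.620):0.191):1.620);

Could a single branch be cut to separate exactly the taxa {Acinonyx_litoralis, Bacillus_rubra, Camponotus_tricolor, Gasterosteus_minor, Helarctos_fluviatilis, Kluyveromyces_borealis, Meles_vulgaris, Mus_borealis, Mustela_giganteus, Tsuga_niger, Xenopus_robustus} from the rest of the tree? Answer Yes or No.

No

The MRCA of the listed taxa is the root, so the smallest clade containing them is the whole tree.
That clade also contains Abies_domesticus, Alnus_orientalis, Anas_occidentalis, Anopheles_arenarius, Cricetus_brevicauda, Formica_palustris, Hordeum_viridis, Oryza_nanus, Oryzias_palustris, Pan_longipes, Pseudotsuga_domesticus, Schizosaccharomyces_domesticus, Sorghum_giganteus, Triticum_minor, Turdus_robustus, Yersinia_occidentalis, which are not in the proposed group, so the group is not monophyletic.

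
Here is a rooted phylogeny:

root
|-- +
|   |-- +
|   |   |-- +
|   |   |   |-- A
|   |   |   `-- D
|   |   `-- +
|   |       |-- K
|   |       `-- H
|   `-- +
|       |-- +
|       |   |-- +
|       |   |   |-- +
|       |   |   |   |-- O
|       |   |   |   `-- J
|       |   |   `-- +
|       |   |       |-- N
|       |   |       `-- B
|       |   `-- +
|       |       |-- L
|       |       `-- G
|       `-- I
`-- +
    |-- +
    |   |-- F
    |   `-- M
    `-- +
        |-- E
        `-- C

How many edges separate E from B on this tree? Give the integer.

9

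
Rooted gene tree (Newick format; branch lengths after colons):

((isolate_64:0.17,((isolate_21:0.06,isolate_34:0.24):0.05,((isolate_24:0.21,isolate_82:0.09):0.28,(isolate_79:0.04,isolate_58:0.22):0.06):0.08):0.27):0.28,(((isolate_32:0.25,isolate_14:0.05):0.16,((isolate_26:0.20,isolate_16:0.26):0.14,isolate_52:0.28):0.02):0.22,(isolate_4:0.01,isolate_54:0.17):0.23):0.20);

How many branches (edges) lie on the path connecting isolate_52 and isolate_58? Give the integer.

9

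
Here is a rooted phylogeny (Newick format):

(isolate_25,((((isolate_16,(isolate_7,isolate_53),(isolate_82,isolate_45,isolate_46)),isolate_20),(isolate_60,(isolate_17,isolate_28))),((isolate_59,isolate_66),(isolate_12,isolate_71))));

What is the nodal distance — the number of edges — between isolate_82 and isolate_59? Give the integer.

8

The MRCA of isolate_82 and isolate_59 is the node subtending ((((isolate_16,(isolate_7,isolate_53),(isolate_82,isolate_45,isolate_46)),isolate_20),(isolate_60,(isolate_17,isolate_28))),((isolate_59,isolate_66),(isolate_12,isolate_71))).
From isolate_82 up to that node: 5 branches. From isolate_59 up to the same node: 3 branches. Total: 5 + 3 = 8.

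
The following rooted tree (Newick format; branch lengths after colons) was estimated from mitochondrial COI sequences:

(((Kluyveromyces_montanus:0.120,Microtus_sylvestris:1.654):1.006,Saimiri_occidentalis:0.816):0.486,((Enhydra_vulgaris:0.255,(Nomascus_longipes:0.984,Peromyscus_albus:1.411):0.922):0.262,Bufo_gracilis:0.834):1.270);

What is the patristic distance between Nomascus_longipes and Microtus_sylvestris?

6.584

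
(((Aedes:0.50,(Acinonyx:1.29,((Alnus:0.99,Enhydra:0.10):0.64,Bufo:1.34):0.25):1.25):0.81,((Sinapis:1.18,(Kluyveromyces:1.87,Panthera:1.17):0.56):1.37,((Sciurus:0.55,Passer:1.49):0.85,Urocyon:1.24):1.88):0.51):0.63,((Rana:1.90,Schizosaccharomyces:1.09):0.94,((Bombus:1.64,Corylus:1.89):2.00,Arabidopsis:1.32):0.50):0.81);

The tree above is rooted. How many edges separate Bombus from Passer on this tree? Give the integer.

9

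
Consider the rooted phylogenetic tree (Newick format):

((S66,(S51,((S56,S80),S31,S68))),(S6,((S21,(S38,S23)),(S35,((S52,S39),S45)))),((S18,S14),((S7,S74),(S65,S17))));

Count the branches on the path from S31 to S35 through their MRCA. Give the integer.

The MRCA of S31 and S35 is the root of the tree.
From S31 up to that node: 4 branches. From S35 up to the same node: 4 branches. Total: 4 + 4 = 8.

8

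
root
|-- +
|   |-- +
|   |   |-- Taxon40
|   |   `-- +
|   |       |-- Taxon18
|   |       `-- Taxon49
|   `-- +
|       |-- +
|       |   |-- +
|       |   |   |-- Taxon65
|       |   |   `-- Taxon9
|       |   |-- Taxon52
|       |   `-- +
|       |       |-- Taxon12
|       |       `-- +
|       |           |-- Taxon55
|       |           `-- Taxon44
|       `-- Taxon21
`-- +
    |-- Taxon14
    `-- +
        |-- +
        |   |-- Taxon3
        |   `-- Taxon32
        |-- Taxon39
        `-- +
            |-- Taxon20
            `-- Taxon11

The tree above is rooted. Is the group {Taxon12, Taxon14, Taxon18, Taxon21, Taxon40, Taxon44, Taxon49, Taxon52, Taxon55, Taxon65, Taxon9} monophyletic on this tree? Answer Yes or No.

No

The MRCA of the listed taxa is the root, so the smallest clade containing them is the whole tree.
That clade also contains Taxon11, Taxon20, Taxon3, Taxon32, Taxon39, which are not in the proposed group, so the group is not monophyletic.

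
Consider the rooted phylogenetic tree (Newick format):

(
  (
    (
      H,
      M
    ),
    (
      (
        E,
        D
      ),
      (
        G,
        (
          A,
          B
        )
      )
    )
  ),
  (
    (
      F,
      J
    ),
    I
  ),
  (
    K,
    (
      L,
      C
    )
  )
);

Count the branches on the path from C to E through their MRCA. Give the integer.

7

The MRCA of C and E is the root of the tree.
From C up to that node: 3 branches. From E up to the same node: 4 branches. Total: 3 + 4 = 7.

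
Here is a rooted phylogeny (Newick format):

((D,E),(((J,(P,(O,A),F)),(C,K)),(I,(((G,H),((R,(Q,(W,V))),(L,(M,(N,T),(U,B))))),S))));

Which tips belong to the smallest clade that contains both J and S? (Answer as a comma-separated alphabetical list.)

A, B, C, F, G, H, I, J, K, L, M, N, O, P, Q, R, S, T, U, V, W

Tracing J: it sits inside (J,(P,(O,A),F)).
Tracing S: it sits inside (((G,H),((R,(Q,(W,V))),(L,(M,(N,T),(U,B))))),S).
The smallest clade enclosing both is (((J,(P,(O,A),F)),(C,K)),(I,(((G,H),((R,(Q,(W,V))),(L,(M,(N,T),(U,B))))),S))); the answer is its 21 terminal taxa in alphabetical order.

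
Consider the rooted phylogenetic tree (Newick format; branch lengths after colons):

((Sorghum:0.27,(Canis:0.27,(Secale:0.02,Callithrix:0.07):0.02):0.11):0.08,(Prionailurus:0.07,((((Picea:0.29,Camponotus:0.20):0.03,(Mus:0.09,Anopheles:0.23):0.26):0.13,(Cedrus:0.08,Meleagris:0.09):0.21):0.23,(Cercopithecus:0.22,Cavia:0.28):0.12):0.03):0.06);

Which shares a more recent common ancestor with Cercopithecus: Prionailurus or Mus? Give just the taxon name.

Mus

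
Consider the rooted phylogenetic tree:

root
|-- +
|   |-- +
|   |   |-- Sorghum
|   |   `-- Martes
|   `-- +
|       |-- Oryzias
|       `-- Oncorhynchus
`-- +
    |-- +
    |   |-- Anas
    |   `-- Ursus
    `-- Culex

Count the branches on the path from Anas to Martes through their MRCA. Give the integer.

6

The MRCA of Anas and Martes is the root of the tree.
From Anas up to that node: 3 branches. From Martes up to the same node: 3 branches. Total: 3 + 3 = 6.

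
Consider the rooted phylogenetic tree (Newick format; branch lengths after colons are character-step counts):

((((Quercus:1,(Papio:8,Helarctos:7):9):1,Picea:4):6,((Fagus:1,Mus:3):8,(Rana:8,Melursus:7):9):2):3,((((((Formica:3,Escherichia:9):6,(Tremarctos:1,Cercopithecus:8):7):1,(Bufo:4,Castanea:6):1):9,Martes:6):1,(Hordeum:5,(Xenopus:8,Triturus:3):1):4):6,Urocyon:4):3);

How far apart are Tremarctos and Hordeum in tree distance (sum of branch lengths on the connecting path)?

28

The path runs Tremarctos → … → MRCA → … → Hordeum; the MRCA is the node subtending (((((Formica,Escherichia),(Tremarctos,Cercopithecus)),(Bufo,Castanea)),Martes),(Hordeum,(Xenopus,Triturus))).
Branch lengths along that path: 1 + 7 + 1 + 9 + 1 + 4 + 5 = 28.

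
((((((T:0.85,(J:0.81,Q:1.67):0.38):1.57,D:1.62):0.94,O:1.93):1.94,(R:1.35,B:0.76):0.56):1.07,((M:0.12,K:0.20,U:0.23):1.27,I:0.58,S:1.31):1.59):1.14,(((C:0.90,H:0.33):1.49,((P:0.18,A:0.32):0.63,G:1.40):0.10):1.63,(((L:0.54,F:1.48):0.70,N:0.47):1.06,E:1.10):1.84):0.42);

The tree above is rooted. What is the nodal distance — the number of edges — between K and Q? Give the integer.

9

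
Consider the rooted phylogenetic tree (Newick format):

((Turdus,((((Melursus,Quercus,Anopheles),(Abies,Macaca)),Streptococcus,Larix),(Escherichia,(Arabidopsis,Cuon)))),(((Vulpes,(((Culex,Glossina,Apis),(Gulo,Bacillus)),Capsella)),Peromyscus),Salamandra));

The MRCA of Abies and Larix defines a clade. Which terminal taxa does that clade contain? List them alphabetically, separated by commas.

Tracing Abies: it sits inside (Abies,Macaca).
Tracing Larix: it sits inside (((Melursus,Quercus,Anopheles),(Abies,Macaca)),Streptococcus,Larix).
The smallest clade enclosing both is (((Melursus,Quercus,Anopheles),(Abies,Macaca)),Streptococcus,Larix); the answer is its 7 terminal taxa in alphabetical order.

Abies, Anopheles, Larix, Macaca, Melursus, Quercus, Streptococcus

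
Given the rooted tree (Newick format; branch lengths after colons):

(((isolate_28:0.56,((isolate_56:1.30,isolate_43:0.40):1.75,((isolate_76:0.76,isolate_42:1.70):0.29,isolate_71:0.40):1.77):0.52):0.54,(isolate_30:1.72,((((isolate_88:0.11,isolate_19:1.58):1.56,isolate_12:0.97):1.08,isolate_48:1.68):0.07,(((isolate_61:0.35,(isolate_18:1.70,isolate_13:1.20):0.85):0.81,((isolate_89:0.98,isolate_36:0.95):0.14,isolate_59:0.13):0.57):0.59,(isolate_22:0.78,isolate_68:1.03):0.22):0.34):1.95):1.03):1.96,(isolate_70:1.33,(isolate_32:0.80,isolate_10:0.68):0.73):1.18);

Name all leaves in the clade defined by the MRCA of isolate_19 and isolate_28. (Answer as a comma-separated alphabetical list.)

isolate_12, isolate_13, isolate_18, isolate_19, isolate_22, isolate_28, isolate_30, isolate_36, isolate_42, isolate_43, isolate_48, isolate_56, isolate_59, isolate_61, isolate_68, isolate_71, isolate_76, isolate_88, isolate_89

Tracing isolate_19: it sits inside (isolate_88,isolate_19).
Tracing isolate_28: it sits inside (isolate_28,((isolate_56,isolate_43),((isolate_76,isolate_42),isolate_71))).
The smallest clade enclosing both is ((isolate_28,((isolate_56,isolate_43),((isolate_76,isolate_42),isolate_71))),(isolate_30,((((isolate_88,isolate_19),isolate_12),isolate_48),(((isolate_61,(isolate_18,isolate_13)),((isolate_89,isolate_36),isolate_59)),(isolate_22,isolate_68))))); the answer is its 19 terminal taxa in alphabetical order.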